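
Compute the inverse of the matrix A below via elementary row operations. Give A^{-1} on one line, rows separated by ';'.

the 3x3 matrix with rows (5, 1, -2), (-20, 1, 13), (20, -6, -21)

inverse = [-19/25 -11/25 -1/5; 32/15 13/15 1/3; -4/3 -2/3 -1/3]

Gauss-Jordan on [A | I]:
R1 <- (1/5)*R1:  [    1   1/5  -2/5  |   1/5     0     0 ]
R2 <- R2 - (-20)*R1:  [ 0  5  5  |  4  1  0 ]
R3 <- R3 - (20)*R1:  [   0  -10  -13  |   -4    0    1 ]
R2 <- (1/5)*R2:  [   0    1    1  |  4/5  1/5    0 ]
R1 <- R1 - (1/5)*R2:  [     1      0   -3/5  |   1/25  -1/25      0 ]
R3 <- R3 - (-10)*R2:  [  0   0  -3  |   4   2   1 ]
R3 <- (1/-3)*R3:  [    0     0     1  |  -4/3  -2/3  -1/3 ]
R1 <- R1 - (-3/5)*R3:  [      1       0       0  |  -19/25  -11/25    -1/5 ]
R2 <- R2 - (1)*R3:  [     0      1      0  |  32/15  13/15    1/3 ]
Right block of [I | A^{-1}] is the inverse:
[ -19/25  -11/25  -1/5 ]
[  32/15   13/15   1/3 ]
[   -4/3    -2/3  -1/3 ]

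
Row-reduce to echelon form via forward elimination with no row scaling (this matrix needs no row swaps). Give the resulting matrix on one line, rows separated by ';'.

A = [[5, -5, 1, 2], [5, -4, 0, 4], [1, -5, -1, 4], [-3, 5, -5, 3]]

Forward elimination:
R2 <- R2 - (1)*R1:  [  0   1  -1   2 ]
R3 <- R3 - (1/5)*R1:  [    0    -4  -6/5  18/5 ]
R4 <- R4 - (-3/5)*R1:  [     0      2  -22/5   21/5 ]
R3 <- R3 - (-4)*R2:  [     0      0  -26/5   58/5 ]
R4 <- R4 - (2)*R2:  [     0      0  -12/5    1/5 ]
R4 <- R4 - (6/13)*R3:  [      0       0       0  -67/13 ]
Row echelon form:
[ 5  -5      1       2 ]
[ 0   1     -1       2 ]
[ 0   0  -26/5    58/5 ]
[ 0   0      0  -67/13 ]

REF = [5 -5 1 2; 0 1 -1 2; 0 0 -26/5 58/5; 0 0 0 -67/13]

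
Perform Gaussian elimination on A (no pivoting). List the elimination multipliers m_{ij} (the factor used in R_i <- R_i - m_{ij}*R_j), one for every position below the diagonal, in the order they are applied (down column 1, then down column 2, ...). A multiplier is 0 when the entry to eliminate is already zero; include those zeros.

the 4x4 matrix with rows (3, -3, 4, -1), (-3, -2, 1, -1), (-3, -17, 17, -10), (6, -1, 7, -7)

Forward elimination:
R2 <- R2 - (-1)*R1:  [  0  -5   5  -2 ]
R3 <- R3 - (-1)*R1:  [   0  -20   21  -11 ]
R4 <- R4 - (2)*R1:  [  0   5  -1  -5 ]
R3 <- R3 - (4)*R2:  [  0   0   1  -3 ]
R4 <- R4 - (-1)*R2:  [  0   0   4  -7 ]
R4 <- R4 - (4)*R3:  [ 0  0  0  5 ]
Multipliers (in order of application): m_{21} = -1, m_{31} = -1, m_{41} = 2, m_{32} = 4, m_{42} = -1, m_{43} = 4

multipliers: -1, -1, 2, 4, -1, 4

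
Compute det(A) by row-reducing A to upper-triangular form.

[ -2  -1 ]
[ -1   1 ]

det(A) = -3

Forward elimination:
R2 <- R2 - (1/2)*R1:  [   0  3/2 ]
Upper-triangular form:
[ -2   -1 ]
[  0  3/2 ]
det(A) = (-1)^0 * (-2) * (3/2) = -3  (0 row swaps -> sign +1)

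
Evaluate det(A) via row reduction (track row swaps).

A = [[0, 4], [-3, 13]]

Forward elimination:
R1 <-> R2   (pivot in column 1 was zero)
[ -3  13 ]
[  0   4 ]
Upper-triangular form:
[ -3  13 ]
[  0   4 ]
det(A) = (-1)^1 * (-3) * (4) = 12  (1 row swap -> sign -1)

det(A) = 12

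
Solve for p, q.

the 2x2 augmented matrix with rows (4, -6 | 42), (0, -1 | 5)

(3, -5)

Forward elimination on [A|b]:
Row echelon form:
[ 4  -6  |  42 ]
[ 0  -1  |   5 ]
Back-substitution:
q = (5) / -1 = -5
p = (42 - (-6)*(-5)) / 4 = 3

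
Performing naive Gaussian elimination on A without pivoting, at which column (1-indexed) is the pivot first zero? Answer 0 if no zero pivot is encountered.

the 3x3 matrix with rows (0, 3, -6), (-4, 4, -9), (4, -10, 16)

first zero-pivot column = 1

Naive forward elimination:
Pivot entry (1,1) is zero but row 2 has -4 in column 1 -> naive elimination stops; a row interchange (e.g. R1 <-> R2) would be required here.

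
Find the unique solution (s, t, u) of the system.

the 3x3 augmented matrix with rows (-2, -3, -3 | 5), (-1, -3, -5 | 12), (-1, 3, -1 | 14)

(-1, 3, -4)

Forward elimination on [A|b]:
R2 <- R2 - (1/2)*R1:  [    0  -3/2  -7/2  19/2 ]
R3 <- R3 - (1/2)*R1:  [    0   9/2   1/2  23/2 ]
R3 <- R3 - (-3)*R2:  [   0    0  -10   40 ]
Row echelon form:
[ -2    -3    -3  |     5 ]
[  0  -3/2  -7/2  |  19/2 ]
[  0     0   -10  |    40 ]
Back-substitution:
u = (40) / -10 = -4
t = (19/2 - (-7/2)*(-4)) / (-3/2) = 3
s = (5 - (-3)*(3) - (-3)*(-4)) / -2 = -1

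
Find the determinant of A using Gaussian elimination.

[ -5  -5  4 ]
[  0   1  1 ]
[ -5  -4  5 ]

det(A) = 0

Forward elimination:
R3 <- R3 - (1)*R1:  [ 0  1  1 ]
R3 <- R3 - (1)*R2:  [ 0  0  0 ]
Upper-triangular form:
[ -5  -5  4 ]
[  0   1  1 ]
[  0   0  0 ]
det(A) = (-1)^0 * (-5) * (1) * (0) = 0  (0 row swaps -> sign +1)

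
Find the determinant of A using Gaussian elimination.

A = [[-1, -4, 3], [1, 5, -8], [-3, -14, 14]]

det(A) = 5

Forward elimination:
R2 <- R2 - (-1)*R1:  [  0   1  -5 ]
R3 <- R3 - (3)*R1:  [  0  -2   5 ]
R3 <- R3 - (-2)*R2:  [  0   0  -5 ]
Upper-triangular form:
[ -1  -4   3 ]
[  0   1  -5 ]
[  0   0  -5 ]
det(A) = (-1)^0 * (-1) * (1) * (-5) = 5  (0 row swaps -> sign +1)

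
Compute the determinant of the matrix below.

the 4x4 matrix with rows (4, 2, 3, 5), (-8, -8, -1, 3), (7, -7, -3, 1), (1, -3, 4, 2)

Forward elimination:
R2 <- R2 - (-2)*R1:  [  0  -4   5  13 ]
R3 <- R3 - (7/4)*R1:  [     0  -21/2  -33/4  -31/4 ]
R4 <- R4 - (1/4)*R1:  [    0  -7/2  13/4   3/4 ]
R3 <- R3 - (21/8)*R2:  [      0       0  -171/8  -335/8 ]
R4 <- R4 - (7/8)*R2:  [     0      0   -9/8  -85/8 ]
R4 <- R4 - (1/19)*R3:  [       0        0        0  -160/19 ]
Upper-triangular form:
[ 4   2       3        5 ]
[ 0  -4       5       13 ]
[ 0   0  -171/8   -335/8 ]
[ 0   0       0  -160/19 ]
det(A) = (-1)^0 * (4) * (-4) * (-171/8) * (-160/19) = -2880  (0 row swaps -> sign +1)

det(A) = -2880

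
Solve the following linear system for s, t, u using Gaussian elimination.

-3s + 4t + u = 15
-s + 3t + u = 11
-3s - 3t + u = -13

(0, 4, -1)

Forward elimination on [A|b]:
R2 <- R2 - (1/3)*R1:  [   0  5/3  2/3    6 ]
R3 <- R3 - (1)*R1:  [   0   -7    0  -28 ]
R3 <- R3 - (-21/5)*R2:  [     0      0   14/5  -14/5 ]
Row echelon form:
[ -3    4     1  |     15 ]
[  0  5/3   2/3  |      6 ]
[  0    0  14/5  |  -14/5 ]
Back-substitution:
u = (-14/5) / (14/5) = -1
t = (6 - (2/3)*(-1)) / (5/3) = 4
s = (15 - (4)*(4) - (1)*(-1)) / -3 = 0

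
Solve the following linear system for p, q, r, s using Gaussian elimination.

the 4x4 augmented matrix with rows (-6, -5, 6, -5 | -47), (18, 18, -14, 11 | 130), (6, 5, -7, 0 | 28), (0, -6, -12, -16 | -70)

Forward elimination on [A|b]:
R2 <- R2 - (-3)*R1:  [   0    3    4   -4  -11 ]
R3 <- R3 - (-1)*R1:  [   0    0   -1   -5  -19 ]
R4 <- R4 - (-2)*R2:  [   0    0   -4  -24  -92 ]
R4 <- R4 - (4)*R3:  [   0    0    0   -4  -16 ]
Row echelon form:
[ -6  -5   6  -5  |  -47 ]
[  0   3   4  -4  |  -11 ]
[  0   0  -1  -5  |  -19 ]
[  0   0   0  -4  |  -16 ]
Back-substitution:
s = (-16) / -4 = 4
r = (-19 - (-5)*(4)) / -1 = -1
q = (-11 - (4)*(-1) - (-4)*(4)) / 3 = 3
p = (-47 - (-5)*(3) - (6)*(-1) - (-5)*(4)) / -6 = 1

(1, 3, -1, 4)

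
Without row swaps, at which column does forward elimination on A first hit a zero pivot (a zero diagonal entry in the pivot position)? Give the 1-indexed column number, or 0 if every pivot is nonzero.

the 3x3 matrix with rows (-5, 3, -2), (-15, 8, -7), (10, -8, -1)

Naive forward elimination:
R2 <- R2 - (3)*R1:  [  0  -1  -1 ]
R3 <- R3 - (-2)*R1:  [  0  -2  -5 ]
R3 <- R3 - (2)*R2:  [  0   0  -3 ]
All pivots nonzero; naive elimination completes without hitting a zero pivot.

first zero-pivot column = 0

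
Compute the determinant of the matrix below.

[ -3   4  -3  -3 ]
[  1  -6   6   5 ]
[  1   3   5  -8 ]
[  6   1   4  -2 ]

Forward elimination:
R2 <- R2 - (-1/3)*R1:  [     0  -14/3      5      4 ]
R3 <- R3 - (-1/3)*R1:  [    0  13/3     4    -9 ]
R4 <- R4 - (-2)*R1:  [  0   9  -2  -8 ]
R3 <- R3 - (-13/14)*R2:  [      0       0  121/14   -37/7 ]
R4 <- R4 - (-27/14)*R2:  [      0       0  107/14    -2/7 ]
R4 <- R4 - (107/121)*R3:  [       0        0        0  531/121 ]
Upper-triangular form:
[ -3      4      -3       -3 ]
[  0  -14/3       5        4 ]
[  0      0  121/14    -37/7 ]
[  0      0       0  531/121 ]
det(A) = (-1)^0 * (-3) * (-14/3) * (121/14) * (531/121) = 531  (0 row swaps -> sign +1)

det(A) = 531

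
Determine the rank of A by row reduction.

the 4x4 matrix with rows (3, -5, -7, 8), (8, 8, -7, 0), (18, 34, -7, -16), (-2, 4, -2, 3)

rank(A) = 3

Row reduction:
R2 <- R2 - (8/3)*R1:  [     0   64/3   35/3  -64/3 ]
R3 <- R3 - (6)*R1:  [   0   64   35  -64 ]
R4 <- R4 - (-2/3)*R1:  [     0    2/3  -20/3   25/3 ]
R3 <- R3 - (3)*R2:  [ 0  0  0  0 ]
R4 <- R4 - (1/32)*R2:  [       0        0  -225/32        9 ]
R3 <-> R4   (pivot in column 3 was zero)
[ 3    -5       -7      8 ]
[ 0  64/3     35/3  -64/3 ]
[ 0     0  -225/32      9 ]
[ 0     0        0      0 ]
Row echelon form:
[ 3    -5       -7      8 ]
[ 0  64/3     35/3  -64/3 ]
[ 0     0  -225/32      9 ]
[ 0     0        0      0 ]
Nonzero rows / pivot columns: 3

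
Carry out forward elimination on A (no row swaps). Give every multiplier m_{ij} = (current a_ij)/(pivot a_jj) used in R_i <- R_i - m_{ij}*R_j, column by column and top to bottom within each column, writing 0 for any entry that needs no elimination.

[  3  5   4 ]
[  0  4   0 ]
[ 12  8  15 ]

Forward elimination:
R2: entry in column 1 is already 0 -> m_{21} = 0 (no row operation needed)
R3 <- R3 - (4)*R1:  [   0  -12   -1 ]
R3 <- R3 - (-3)*R2:  [  0   0  -1 ]
Multipliers (in order of application): m_{21} = 0, m_{31} = 4, m_{32} = -3

multipliers: 0, 4, -3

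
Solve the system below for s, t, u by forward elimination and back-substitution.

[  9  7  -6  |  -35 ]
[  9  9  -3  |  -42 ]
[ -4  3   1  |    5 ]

Forward elimination on [A|b]:
R2 <- R2 - (1)*R1:  [  0   2   3  -7 ]
R3 <- R3 - (-4/9)*R1:  [     0   55/9   -5/3  -95/9 ]
R3 <- R3 - (55/18)*R2:  [     0      0  -65/6   65/6 ]
Row echelon form:
[ 9  7     -6  |   -35 ]
[ 0  2      3  |    -7 ]
[ 0  0  -65/6  |  65/6 ]
Back-substitution:
u = (65/6) / (-65/6) = -1
t = (-7 - (3)*(-1)) / 2 = -2
s = (-35 - (7)*(-2) - (-6)*(-1)) / 9 = -3

(-3, -2, -1)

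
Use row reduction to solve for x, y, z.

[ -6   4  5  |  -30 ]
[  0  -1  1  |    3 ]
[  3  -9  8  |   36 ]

Forward elimination on [A|b]:
R3 <- R3 - (-1/2)*R1:  [    0    -7  21/2    21 ]
R3 <- R3 - (7)*R2:  [   0    0  7/2    0 ]
Row echelon form:
[ -6   4    5  |  -30 ]
[  0  -1    1  |    3 ]
[  0   0  7/2  |    0 ]
Back-substitution:
z = (0) / (7/2) = 0
y = (3 - (1)*(0)) / -1 = -3
x = (-30 - (4)*(-3) - (5)*(0)) / -6 = 3

(3, -3, 0)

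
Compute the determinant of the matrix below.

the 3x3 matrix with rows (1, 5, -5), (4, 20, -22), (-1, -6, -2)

Forward elimination:
R2 <- R2 - (4)*R1:  [  0   0  -2 ]
R3 <- R3 - (-1)*R1:  [  0  -1  -7 ]
R2 <-> R3   (pivot in column 2 was zero)
[ 1   5  -5 ]
[ 0  -1  -7 ]
[ 0   0  -2 ]
Upper-triangular form:
[ 1   5  -5 ]
[ 0  -1  -7 ]
[ 0   0  -2 ]
det(A) = (-1)^1 * (1) * (-1) * (-2) = -2  (1 row swap -> sign -1)

det(A) = -2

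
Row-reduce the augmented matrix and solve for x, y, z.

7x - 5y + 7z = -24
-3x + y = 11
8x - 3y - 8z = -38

Forward elimination on [A|b]:
R2 <- R2 - (-3/7)*R1:  [    0  -8/7     3   5/7 ]
R3 <- R3 - (8/7)*R1:  [     0   19/7    -16  -74/7 ]
R3 <- R3 - (-19/8)*R2:  [     0      0  -71/8  -71/8 ]
Row echelon form:
[ 7    -5      7  |    -24 ]
[ 0  -8/7      3  |    5/7 ]
[ 0     0  -71/8  |  -71/8 ]
Back-substitution:
z = (-71/8) / (-71/8) = 1
y = (5/7 - (3)*(1)) / (-8/7) = 2
x = (-24 - (-5)*(2) - (7)*(1)) / 7 = -3

(-3, 2, 1)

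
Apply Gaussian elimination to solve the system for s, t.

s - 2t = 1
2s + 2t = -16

Forward elimination on [A|b]:
R2 <- R2 - (2)*R1:  [   0    6  -18 ]
Row echelon form:
[ 1  -2  |    1 ]
[ 0   6  |  -18 ]
Back-substitution:
t = (-18) / 6 = -3
s = (1 - (-2)*(-3)) / 1 = -5

(-5, -3)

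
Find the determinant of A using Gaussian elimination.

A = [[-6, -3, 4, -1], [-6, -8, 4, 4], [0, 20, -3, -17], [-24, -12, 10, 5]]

det(A) = -270

Forward elimination:
R2 <- R2 - (1)*R1:  [  0  -5   0   5 ]
R4 <- R4 - (4)*R1:  [  0   0  -6   9 ]
R3 <- R3 - (-4)*R2:  [  0   0  -3   3 ]
R4 <- R4 - (2)*R3:  [ 0  0  0  3 ]
Upper-triangular form:
[ -6  -3   4  -1 ]
[  0  -5   0   5 ]
[  0   0  -3   3 ]
[  0   0   0   3 ]
det(A) = (-1)^0 * (-6) * (-5) * (-3) * (3) = -270  (0 row swaps -> sign +1)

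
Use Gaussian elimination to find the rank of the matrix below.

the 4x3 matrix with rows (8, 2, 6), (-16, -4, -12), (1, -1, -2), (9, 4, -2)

Row reduction:
R2 <- R2 - (-2)*R1:  [ 0  0  0 ]
R3 <- R3 - (1/8)*R1:  [     0   -5/4  -11/4 ]
R4 <- R4 - (9/8)*R1:  [     0    7/4  -35/4 ]
R2 <-> R3   (pivot in column 2 was zero)
[ 8     2      6 ]
[ 0  -5/4  -11/4 ]
[ 0     0      0 ]
[ 0   7/4  -35/4 ]
R4 <- R4 - (-7/5)*R2:  [     0      0  -63/5 ]
R3 <-> R4   (pivot in column 3 was zero)
[ 8     2      6 ]
[ 0  -5/4  -11/4 ]
[ 0     0  -63/5 ]
[ 0     0      0 ]
Row echelon form:
[ 8     2      6 ]
[ 0  -5/4  -11/4 ]
[ 0     0  -63/5 ]
[ 0     0      0 ]
Nonzero rows / pivot columns: 3

rank(A) = 3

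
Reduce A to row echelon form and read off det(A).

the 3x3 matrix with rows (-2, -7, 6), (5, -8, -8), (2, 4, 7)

Forward elimination:
R2 <- R2 - (-5/2)*R1:  [     0  -51/2      7 ]
R3 <- R3 - (-1)*R1:  [  0  -3  13 ]
R3 <- R3 - (2/17)*R2:  [      0       0  207/17 ]
Upper-triangular form:
[ -2     -7       6 ]
[  0  -51/2       7 ]
[  0      0  207/17 ]
det(A) = (-1)^0 * (-2) * (-51/2) * (207/17) = 621  (0 row swaps -> sign +1)

det(A) = 621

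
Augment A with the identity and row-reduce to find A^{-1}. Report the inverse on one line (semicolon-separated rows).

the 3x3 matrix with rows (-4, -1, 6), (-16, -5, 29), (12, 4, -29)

inverse = [-29/24 5/24 -1/24; 29/6 -11/6 -5/6; 1/6 -1/6 -1/6]

Gauss-Jordan on [A | I]:
R1 <- (1/-4)*R1:  [    1   1/4  -3/2  |  -1/4     0     0 ]
R2 <- R2 - (-16)*R1:  [  0  -1   5  |  -4   1   0 ]
R3 <- R3 - (12)*R1:  [   0    1  -11  |    3    0    1 ]
R2 <- (1/-1)*R2:  [  0   1  -5  |   4  -1   0 ]
R1 <- R1 - (1/4)*R2:  [    1     0  -1/4  |  -5/4   1/4     0 ]
R3 <- R3 - (1)*R2:  [  0   0  -6  |  -1   1   1 ]
R3 <- (1/-6)*R3:  [    0     0     1  |   1/6  -1/6  -1/6 ]
R1 <- R1 - (-1/4)*R3:  [      1       0       0  |  -29/24    5/24   -1/24 ]
R2 <- R2 - (-5)*R3:  [     0      1      0  |   29/6  -11/6   -5/6 ]
Right block of [I | A^{-1}] is the inverse:
[ -29/24   5/24  -1/24 ]
[   29/6  -11/6   -5/6 ]
[    1/6   -1/6   -1/6 ]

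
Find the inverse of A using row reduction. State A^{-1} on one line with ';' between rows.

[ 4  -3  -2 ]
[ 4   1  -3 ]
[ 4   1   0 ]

Gauss-Jordan on [A | I]:
R1 <- (1/4)*R1:  [    1  -3/4  -1/2  |   1/4     0     0 ]
R2 <- R2 - (4)*R1:  [  0   4  -1  |  -1   1   0 ]
R3 <- R3 - (4)*R1:  [  0   4   2  |  -1   0   1 ]
R2 <- (1/4)*R2:  [    0     1  -1/4  |  -1/4   1/4     0 ]
R1 <- R1 - (-3/4)*R2:  [      1       0  -11/16  |    1/16    3/16       0 ]
R3 <- R3 - (4)*R2:  [  0   0   3  |   0  -1   1 ]
R3 <- (1/3)*R3:  [    0     0     1  |     0  -1/3   1/3 ]
R1 <- R1 - (-11/16)*R3:  [     1      0      0  |   1/16  -1/24  11/48 ]
R2 <- R2 - (-1/4)*R3:  [    0     1     0  |  -1/4   1/6  1/12 ]
Right block of [I | A^{-1}] is the inverse:
[ 1/16  -1/24  11/48 ]
[ -1/4    1/6   1/12 ]
[    0   -1/3    1/3 ]

inverse = [1/16 -1/24 11/48; -1/4 1/6 1/12; 0 -1/3 1/3]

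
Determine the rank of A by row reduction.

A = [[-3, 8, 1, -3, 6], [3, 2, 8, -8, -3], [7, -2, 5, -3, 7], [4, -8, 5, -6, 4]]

rank(A) = 4

Row reduction:
R2 <- R2 - (-1)*R1:  [   0   10    9  -11    3 ]
R3 <- R3 - (-7/3)*R1:  [    0  50/3  22/3   -10    21 ]
R4 <- R4 - (-4/3)*R1:  [    0   8/3  19/3   -10    12 ]
R3 <- R3 - (5/3)*R2:  [     0      0  -23/3   25/3     16 ]
R4 <- R4 - (4/15)*R2:  [       0        0    59/15  -106/15     56/5 ]
R4 <- R4 - (-59/115)*R3:  [        0         0         0  -321/115  2232/115 ]
Row echelon form:
[ -3   8      1        -3         6 ]
[  0  10      9       -11         3 ]
[  0   0  -23/3      25/3        16 ]
[  0   0      0  -321/115  2232/115 ]
Nonzero rows / pivot columns: 4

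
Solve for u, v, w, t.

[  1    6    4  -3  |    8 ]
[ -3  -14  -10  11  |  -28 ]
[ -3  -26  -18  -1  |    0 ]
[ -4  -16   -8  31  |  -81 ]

Forward elimination on [A|b]:
R2 <- R2 - (-3)*R1:  [  0   4   2   2  -4 ]
R3 <- R3 - (-3)*R1:  [   0   -8   -6  -10   24 ]
R4 <- R4 - (-4)*R1:  [   0    8    8   19  -49 ]
R3 <- R3 - (-2)*R2:  [  0   0  -2  -6  16 ]
R4 <- R4 - (2)*R2:  [   0    0    4   15  -41 ]
R4 <- R4 - (-2)*R3:  [  0   0   0   3  -9 ]
Row echelon form:
[ 1  6   4  -3  |   8 ]
[ 0  4   2   2  |  -4 ]
[ 0  0  -2  -6  |  16 ]
[ 0  0   0   3  |  -9 ]
Back-substitution:
t = (-9) / 3 = -3
w = (16 - (-6)*(-3)) / -2 = 1
v = (-4 - (2)*(1) - (2)*(-3)) / 4 = 0
u = (8 - (6)*(0) - (4)*(1) - (-3)*(-3)) / 1 = -5

(-5, 0, 1, -3)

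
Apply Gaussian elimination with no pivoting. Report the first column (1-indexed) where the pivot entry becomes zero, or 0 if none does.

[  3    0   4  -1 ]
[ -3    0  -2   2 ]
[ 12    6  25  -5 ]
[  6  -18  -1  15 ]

Naive forward elimination:
R2 <- R2 - (-1)*R1:  [ 0  0  2  1 ]
R3 <- R3 - (4)*R1:  [  0   6   9  -1 ]
R4 <- R4 - (2)*R1:  [   0  -18   -9   17 ]
Matrix at this point:
[ 3    0   4  -1 ]
[ 0    0   2   1 ]
[ 0    6   9  -1 ]
[ 0  -18  -9  17 ]
Pivot entry (2,2) is zero but row 3 has 6 in column 2 -> naive elimination stops; a row interchange (e.g. R2 <-> R3) would be required here.

first zero-pivot column = 2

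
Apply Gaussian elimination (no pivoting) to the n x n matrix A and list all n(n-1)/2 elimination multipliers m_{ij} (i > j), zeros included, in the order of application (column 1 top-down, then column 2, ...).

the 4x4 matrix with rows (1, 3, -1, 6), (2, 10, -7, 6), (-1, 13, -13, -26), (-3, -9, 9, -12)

multipliers: 2, -1, -3, 4, 0, 1

Forward elimination:
R2 <- R2 - (2)*R1:  [  0   4  -5  -6 ]
R3 <- R3 - (-1)*R1:  [   0   16  -14  -20 ]
R4 <- R4 - (-3)*R1:  [ 0  0  6  6 ]
R3 <- R3 - (4)*R2:  [ 0  0  6  4 ]
R4: entry in column 2 is already 0 -> m_{42} = 0 (no row operation needed)
R4 <- R4 - (1)*R3:  [ 0  0  0  2 ]
Multipliers (in order of application): m_{21} = 2, m_{31} = -1, m_{41} = -3, m_{32} = 4, m_{42} = 0, m_{43} = 1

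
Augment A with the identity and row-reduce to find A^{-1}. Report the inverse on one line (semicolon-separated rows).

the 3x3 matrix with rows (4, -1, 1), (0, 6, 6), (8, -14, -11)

Gauss-Jordan on [A | I]:
R1 <- (1/4)*R1:  [    1  -1/4   1/4  |   1/4     0     0 ]
R3 <- R3 - (8)*R1:  [   0  -12  -13  |   -2    0    1 ]
R2 <- (1/6)*R2:  [   0    1    1  |    0  1/6    0 ]
R1 <- R1 - (-1/4)*R2:  [    1     0   1/2  |   1/4  1/24     0 ]
R3 <- R3 - (-12)*R2:  [  0   0  -1  |  -2   2   1 ]
R3 <- (1/-1)*R3:  [  0   0   1  |   2  -2  -1 ]
R1 <- R1 - (1/2)*R3:  [     1      0      0  |   -3/4  25/24    1/2 ]
R2 <- R2 - (1)*R3:  [    0     1     0  |    -2  13/6     1 ]
Right block of [I | A^{-1}] is the inverse:
[ -3/4  25/24  1/2 ]
[   -2   13/6    1 ]
[    2     -2   -1 ]

inverse = [-3/4 25/24 1/2; -2 13/6 1; 2 -2 -1]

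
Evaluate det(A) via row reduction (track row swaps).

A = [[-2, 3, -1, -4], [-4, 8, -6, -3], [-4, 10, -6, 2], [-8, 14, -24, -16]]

det(A) = 80

Forward elimination:
R2 <- R2 - (2)*R1:  [  0   2  -4   5 ]
R3 <- R3 - (2)*R1:  [  0   4  -4  10 ]
R4 <- R4 - (4)*R1:  [   0    2  -20    0 ]
R3 <- R3 - (2)*R2:  [ 0  0  4  0 ]
R4 <- R4 - (1)*R2:  [   0    0  -16   -5 ]
R4 <- R4 - (-4)*R3:  [  0   0   0  -5 ]
Upper-triangular form:
[ -2  3  -1  -4 ]
[  0  2  -4   5 ]
[  0  0   4   0 ]
[  0  0   0  -5 ]
det(A) = (-1)^0 * (-2) * (2) * (4) * (-5) = 80  (0 row swaps -> sign +1)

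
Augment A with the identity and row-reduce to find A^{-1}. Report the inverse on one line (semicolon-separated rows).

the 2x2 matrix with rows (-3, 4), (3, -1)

Gauss-Jordan on [A | I]:
R1 <- (1/-3)*R1:  [    1  -4/3  |  -1/3     0 ]
R2 <- R2 - (3)*R1:  [ 0  3  |  1  1 ]
R2 <- (1/3)*R2:  [   0    1  |  1/3  1/3 ]
R1 <- R1 - (-4/3)*R2:  [   1    0  |  1/9  4/9 ]
Right block of [I | A^{-1}] is the inverse:
[ 1/9  4/9 ]
[ 1/3  1/3 ]

inverse = [1/9 4/9; 1/3 1/3]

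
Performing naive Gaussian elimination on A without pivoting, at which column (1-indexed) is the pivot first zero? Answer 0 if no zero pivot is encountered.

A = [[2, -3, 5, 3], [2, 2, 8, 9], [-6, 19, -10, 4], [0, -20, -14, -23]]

Naive forward elimination:
R2 <- R2 - (1)*R1:  [ 0  5  3  6 ]
R3 <- R3 - (-3)*R1:  [  0  10   5  13 ]
R3 <- R3 - (2)*R2:  [  0   0  -1   1 ]
R4 <- R4 - (-4)*R2:  [  0   0  -2   1 ]
R4 <- R4 - (2)*R3:  [  0   0   0  -1 ]
All pivots nonzero; naive elimination completes without hitting a zero pivot.

first zero-pivot column = 0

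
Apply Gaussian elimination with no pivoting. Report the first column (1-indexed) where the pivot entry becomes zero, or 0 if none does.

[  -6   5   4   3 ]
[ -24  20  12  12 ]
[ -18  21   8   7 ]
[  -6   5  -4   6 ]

Naive forward elimination:
R2 <- R2 - (4)*R1:  [  0   0  -4   0 ]
R3 <- R3 - (3)*R1:  [  0   6  -4  -2 ]
R4 <- R4 - (1)*R1:  [  0   0  -8   3 ]
Matrix at this point:
[ -6  5   4   3 ]
[  0  0  -4   0 ]
[  0  6  -4  -2 ]
[  0  0  -8   3 ]
Pivot entry (2,2) is zero but row 3 has 6 in column 2 -> naive elimination stops; a row interchange (e.g. R2 <-> R3) would be required here.

first zero-pivot column = 2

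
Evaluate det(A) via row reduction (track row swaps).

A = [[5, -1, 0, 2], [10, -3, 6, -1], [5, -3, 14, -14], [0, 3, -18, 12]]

Forward elimination:
R2 <- R2 - (2)*R1:  [  0  -1   6  -5 ]
R3 <- R3 - (1)*R1:  [   0   -2   14  -16 ]
R3 <- R3 - (2)*R2:  [  0   0   2  -6 ]
R4 <- R4 - (-3)*R2:  [  0   0   0  -3 ]
Upper-triangular form:
[ 5  -1  0   2 ]
[ 0  -1  6  -5 ]
[ 0   0  2  -6 ]
[ 0   0  0  -3 ]
det(A) = (-1)^0 * (5) * (-1) * (2) * (-3) = 30  (0 row swaps -> sign +1)

det(A) = 30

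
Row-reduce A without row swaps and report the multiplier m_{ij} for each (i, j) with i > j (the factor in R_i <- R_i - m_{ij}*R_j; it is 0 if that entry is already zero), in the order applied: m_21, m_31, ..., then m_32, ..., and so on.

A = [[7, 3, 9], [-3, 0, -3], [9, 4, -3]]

multipliers: -3/7, 9/7, 1/9

Forward elimination:
R2 <- R2 - (-3/7)*R1:  [   0  9/7  6/7 ]
R3 <- R3 - (9/7)*R1:  [      0     1/7  -102/7 ]
R3 <- R3 - (1/9)*R2:  [     0      0  -44/3 ]
Multipliers (in order of application): m_{21} = -3/7, m_{31} = 9/7, m_{32} = 1/9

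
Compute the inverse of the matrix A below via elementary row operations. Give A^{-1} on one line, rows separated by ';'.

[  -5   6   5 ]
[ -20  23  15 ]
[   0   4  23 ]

inverse = [469/15 -118/15 -5/3; 92/3 -23/3 -5/3; -16/3 4/3 1/3]

Gauss-Jordan on [A | I]:
R1 <- (1/-5)*R1:  [    1  -6/5    -1  |  -1/5     0     0 ]
R2 <- R2 - (-20)*R1:  [  0  -1  -5  |  -4   1   0 ]
R2 <- (1/-1)*R2:  [  0   1   5  |   4  -1   0 ]
R1 <- R1 - (-6/5)*R2:  [    1     0     5  |  23/5  -6/5     0 ]
R3 <- R3 - (4)*R2:  [   0    0    3  |  -16    4    1 ]
R3 <- (1/3)*R3:  [     0      0      1  |  -16/3    4/3    1/3 ]
R1 <- R1 - (5)*R3:  [       1        0        0  |   469/15  -118/15     -5/3 ]
R2 <- R2 - (5)*R3:  [     0      1      0  |   92/3  -23/3   -5/3 ]
Right block of [I | A^{-1}] is the inverse:
[ 469/15  -118/15  -5/3 ]
[   92/3    -23/3  -5/3 ]
[  -16/3      4/3   1/3 ]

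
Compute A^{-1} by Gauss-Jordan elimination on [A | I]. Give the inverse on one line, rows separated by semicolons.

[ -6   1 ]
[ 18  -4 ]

Gauss-Jordan on [A | I]:
R1 <- (1/-6)*R1:  [    1  -1/6  |  -1/6     0 ]
R2 <- R2 - (18)*R1:  [  0  -1  |   3   1 ]
R2 <- (1/-1)*R2:  [  0   1  |  -3  -1 ]
R1 <- R1 - (-1/6)*R2:  [    1     0  |  -2/3  -1/6 ]
Right block of [I | A^{-1}] is the inverse:
[ -2/3  -1/6 ]
[   -3    -1 ]

inverse = [-2/3 -1/6; -3 -1]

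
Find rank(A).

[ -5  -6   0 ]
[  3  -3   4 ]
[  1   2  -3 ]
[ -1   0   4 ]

rank(A) = 3

Row reduction:
R2 <- R2 - (-3/5)*R1:  [     0  -33/5      4 ]
R3 <- R3 - (-1/5)*R1:  [   0  4/5   -3 ]
R4 <- R4 - (1/5)*R1:  [   0  6/5    4 ]
R3 <- R3 - (-4/33)*R2:  [      0       0  -83/33 ]
R4 <- R4 - (-2/11)*R2:  [     0      0  52/11 ]
R4 <- R4 - (-156/83)*R3:  [ 0  0  0 ]
Row echelon form:
[ -5     -6       0 ]
[  0  -33/5       4 ]
[  0      0  -83/33 ]
[  0      0       0 ]
Nonzero rows / pivot columns: 3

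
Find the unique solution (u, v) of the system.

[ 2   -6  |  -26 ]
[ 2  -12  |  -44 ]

Forward elimination on [A|b]:
R2 <- R2 - (1)*R1:  [   0   -6  -18 ]
Row echelon form:
[ 2  -6  |  -26 ]
[ 0  -6  |  -18 ]
Back-substitution:
v = (-18) / -6 = 3
u = (-26 - (-6)*(3)) / 2 = -4

(-4, 3)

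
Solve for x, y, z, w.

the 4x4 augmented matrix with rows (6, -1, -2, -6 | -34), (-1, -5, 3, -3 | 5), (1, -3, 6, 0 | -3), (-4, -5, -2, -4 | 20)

(-3, -4, -2, 4)

Forward elimination on [A|b]:
R2 <- R2 - (-1/6)*R1:  [     0  -31/6    8/3     -4   -2/3 ]
R3 <- R3 - (1/6)*R1:  [     0  -17/6   19/3      1    8/3 ]
R4 <- R4 - (-2/3)*R1:  [     0  -17/3  -10/3     -8   -8/3 ]
R3 <- R3 - (17/31)*R2:  [      0       0  151/31   99/31   94/31 ]
R4 <- R4 - (34/31)*R2:  [       0        0  -194/31  -112/31   -60/31 ]
R4 <- R4 - (-194/151)*R3:  [       0        0        0   74/151  296/151 ]
Row echelon form:
[ 6     -1      -2      -6  |      -34 ]
[ 0  -31/6     8/3      -4  |     -2/3 ]
[ 0      0  151/31   99/31  |    94/31 ]
[ 0      0       0  74/151  |  296/151 ]
Back-substitution:
w = (296/151) / (74/151) = 4
z = (94/31 - (99/31)*(4)) / (151/31) = -2
y = (-2/3 - (8/3)*(-2) - (-4)*(4)) / (-31/6) = -4
x = (-34 - (-1)*(-4) - (-2)*(-2) - (-6)*(4)) / 6 = -3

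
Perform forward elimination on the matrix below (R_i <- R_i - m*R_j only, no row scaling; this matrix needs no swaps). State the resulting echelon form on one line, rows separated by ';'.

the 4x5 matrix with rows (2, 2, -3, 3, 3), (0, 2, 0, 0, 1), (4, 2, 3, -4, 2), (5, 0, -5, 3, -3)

Forward elimination:
R3 <- R3 - (2)*R1:  [   0   -2    9  -10   -4 ]
R4 <- R4 - (5/2)*R1:  [     0     -5    5/2   -9/2  -21/2 ]
R3 <- R3 - (-1)*R2:  [   0    0    9  -10   -3 ]
R4 <- R4 - (-5/2)*R2:  [    0     0   5/2  -9/2    -8 ]
R4 <- R4 - (5/18)*R3:  [      0       0       0  -31/18   -43/6 ]
Row echelon form:
[ 2  2  -3       3      3 ]
[ 0  2   0       0      1 ]
[ 0  0   9     -10     -3 ]
[ 0  0   0  -31/18  -43/6 ]

REF = [2 2 -3 3 3; 0 2 0 0 1; 0 0 9 -10 -3; 0 0 0 -31/18 -43/6]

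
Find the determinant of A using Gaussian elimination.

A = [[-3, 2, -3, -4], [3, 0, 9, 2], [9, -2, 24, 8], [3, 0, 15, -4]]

Forward elimination:
R2 <- R2 - (-1)*R1:  [  0   2   6  -2 ]
R3 <- R3 - (-3)*R1:  [  0   4  15  -4 ]
R4 <- R4 - (-1)*R1:  [  0   2  12  -8 ]
R3 <- R3 - (2)*R2:  [ 0  0  3  0 ]
R4 <- R4 - (1)*R2:  [  0   0   6  -6 ]
R4 <- R4 - (2)*R3:  [  0   0   0  -6 ]
Upper-triangular form:
[ -3  2  -3  -4 ]
[  0  2   6  -2 ]
[  0  0   3   0 ]
[  0  0   0  -6 ]
det(A) = (-1)^0 * (-3) * (2) * (3) * (-6) = 108  (0 row swaps -> sign +1)

det(A) = 108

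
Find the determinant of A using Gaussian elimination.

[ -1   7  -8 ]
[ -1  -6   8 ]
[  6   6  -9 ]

det(A) = 27

Forward elimination:
R2 <- R2 - (1)*R1:  [   0  -13   16 ]
R3 <- R3 - (-6)*R1:  [   0   48  -57 ]
R3 <- R3 - (-48/13)*R2:  [     0      0  27/13 ]
Upper-triangular form:
[ -1    7     -8 ]
[  0  -13     16 ]
[  0    0  27/13 ]
det(A) = (-1)^0 * (-1) * (-13) * (27/13) = 27  (0 row swaps -> sign +1)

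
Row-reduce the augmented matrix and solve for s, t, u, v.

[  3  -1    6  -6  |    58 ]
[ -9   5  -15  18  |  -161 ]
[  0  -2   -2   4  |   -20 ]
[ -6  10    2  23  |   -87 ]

Forward elimination on [A|b]:
R2 <- R2 - (-3)*R1:  [  0   2   3   0  13 ]
R4 <- R4 - (-2)*R1:  [  0   8  14  11  29 ]
R3 <- R3 - (-1)*R2:  [  0   0   1   4  -7 ]
R4 <- R4 - (4)*R2:  [   0    0    2   11  -23 ]
R4 <- R4 - (2)*R3:  [  0   0   0   3  -9 ]
Row echelon form:
[ 3  -1  6  -6  |  58 ]
[ 0   2  3   0  |  13 ]
[ 0   0  1   4  |  -7 ]
[ 0   0  0   3  |  -9 ]
Back-substitution:
v = (-9) / 3 = -3
u = (-7 - (4)*(-3)) / 1 = 5
t = (13 - (3)*(5)) / 2 = -1
s = (58 - (-1)*(-1) - (6)*(5) - (-6)*(-3)) / 3 = 3

(3, -1, 5, -3)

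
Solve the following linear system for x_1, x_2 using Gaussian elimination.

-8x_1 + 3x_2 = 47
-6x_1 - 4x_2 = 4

Forward elimination on [A|b]:
R2 <- R2 - (3/4)*R1:  [      0   -25/4  -125/4 ]
Row echelon form:
[ -8      3  |      47 ]
[  0  -25/4  |  -125/4 ]
Back-substitution:
x_2 = (-125/4) / (-25/4) = 5
x_1 = (47 - (3)*(5)) / -8 = -4

(-4, 5)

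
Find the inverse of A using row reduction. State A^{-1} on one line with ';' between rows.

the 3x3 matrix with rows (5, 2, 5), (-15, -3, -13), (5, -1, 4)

inverse = [-5/3 -13/15 -11/15; -1/3 -1/3 -2/3; 2 1 1]

Gauss-Jordan on [A | I]:
R1 <- (1/5)*R1:  [   1  2/5    1  |  1/5    0    0 ]
R2 <- R2 - (-15)*R1:  [ 0  3  2  |  3  1  0 ]
R3 <- R3 - (5)*R1:  [  0  -3  -1  |  -1   0   1 ]
R2 <- (1/3)*R2:  [   0    1  2/3  |    1  1/3    0 ]
R1 <- R1 - (2/5)*R2:  [     1      0  11/15  |   -1/5  -2/15      0 ]
R3 <- R3 - (-3)*R2:  [ 0  0  1  |  2  1  1 ]
R1 <- R1 - (11/15)*R3:  [      1       0       0  |    -5/3  -13/15  -11/15 ]
R2 <- R2 - (2/3)*R3:  [    0     1     0  |  -1/3  -1/3  -2/3 ]
Right block of [I | A^{-1}] is the inverse:
[ -5/3  -13/15  -11/15 ]
[ -1/3    -1/3    -2/3 ]
[    2       1       1 ]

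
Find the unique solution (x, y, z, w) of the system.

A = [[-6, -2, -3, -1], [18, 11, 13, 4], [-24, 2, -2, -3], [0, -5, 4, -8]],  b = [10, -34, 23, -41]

Forward elimination on [A|b]:
R2 <- R2 - (-3)*R1:  [  0   5   4   1  -4 ]
R3 <- R3 - (4)*R1:  [   0   10   10    1  -17 ]
R3 <- R3 - (2)*R2:  [  0   0   2  -1  -9 ]
R4 <- R4 - (-1)*R2:  [   0    0    8   -7  -45 ]
R4 <- R4 - (4)*R3:  [  0   0   0  -3  -9 ]
Row echelon form:
[ -6  -2  -3  -1  |  10 ]
[  0   5   4   1  |  -4 ]
[  0   0   2  -1  |  -9 ]
[  0   0   0  -3  |  -9 ]
Back-substitution:
w = (-9) / -3 = 3
z = (-9 - (-1)*(3)) / 2 = -3
y = (-4 - (4)*(-3) - (1)*(3)) / 5 = 1
x = (10 - (-2)*(1) - (-3)*(-3) - (-1)*(3)) / -6 = -1

(-1, 1, -3, 3)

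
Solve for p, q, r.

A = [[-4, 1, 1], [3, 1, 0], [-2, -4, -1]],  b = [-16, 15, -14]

(5, 0, 4)

Forward elimination on [A|b]:
R2 <- R2 - (-3/4)*R1:  [   0  7/4  3/4    3 ]
R3 <- R3 - (1/2)*R1:  [    0  -9/2  -3/2    -6 ]
R3 <- R3 - (-18/7)*R2:  [    0     0   3/7  12/7 ]
Row echelon form:
[ -4    1    1  |   -16 ]
[  0  7/4  3/4  |     3 ]
[  0    0  3/7  |  12/7 ]
Back-substitution:
r = (12/7) / (3/7) = 4
q = (3 - (3/4)*(4)) / (7/4) = 0
p = (-16 - (1)*(0) - (1)*(4)) / -4 = 5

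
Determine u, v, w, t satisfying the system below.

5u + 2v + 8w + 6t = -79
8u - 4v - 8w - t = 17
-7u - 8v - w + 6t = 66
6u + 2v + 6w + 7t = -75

(-5, -4, -5, -1)

Forward elimination on [A|b]:
R2 <- R2 - (8/5)*R1:  [      0   -36/5  -104/5   -53/5   717/5 ]
R3 <- R3 - (-7/5)*R1:  [      0   -26/5    51/5    72/5  -223/5 ]
R4 <- R4 - (6/5)*R1:  [     0   -2/5  -18/5   -1/5   99/5 ]
R3 <- R3 - (13/18)*R2:  [      0       0   227/9  397/18  -889/6 ]
R4 <- R4 - (1/18)*R2:  [     0      0  -22/9   7/18   71/6 ]
R4 <- R4 - (-22/227)*R3:  [         0          0          0   1147/454  -1147/454 ]
Row echelon form:
[ 5      2       8         6  |        -79 ]
[ 0  -36/5  -104/5     -53/5  |      717/5 ]
[ 0      0   227/9    397/18  |     -889/6 ]
[ 0      0       0  1147/454  |  -1147/454 ]
Back-substitution:
t = (-1147/454) / (1147/454) = -1
w = (-889/6 - (397/18)*(-1)) / (227/9) = -5
v = (717/5 - (-104/5)*(-5) - (-53/5)*(-1)) / (-36/5) = -4
u = (-79 - (2)*(-4) - (8)*(-5) - (6)*(-1)) / 5 = -5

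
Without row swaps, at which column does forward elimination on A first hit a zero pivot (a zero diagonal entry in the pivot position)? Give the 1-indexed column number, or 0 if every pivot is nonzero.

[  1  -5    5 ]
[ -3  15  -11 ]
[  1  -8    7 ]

first zero-pivot column = 2

Naive forward elimination:
R2 <- R2 - (-3)*R1:  [ 0  0  4 ]
R3 <- R3 - (1)*R1:  [  0  -3   2 ]
Matrix at this point:
[ 1  -5  5 ]
[ 0   0  4 ]
[ 0  -3  2 ]
Pivot entry (2,2) is zero but row 3 has -3 in column 2 -> naive elimination stops; a row interchange (e.g. R2 <-> R3) would be required here.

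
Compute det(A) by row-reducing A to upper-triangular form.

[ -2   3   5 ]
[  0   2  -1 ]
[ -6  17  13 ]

Forward elimination:
R3 <- R3 - (3)*R1:  [  0   8  -2 ]
R3 <- R3 - (4)*R2:  [ 0  0  2 ]
Upper-triangular form:
[ -2  3   5 ]
[  0  2  -1 ]
[  0  0   2 ]
det(A) = (-1)^0 * (-2) * (2) * (2) = -8  (0 row swaps -> sign +1)

det(A) = -8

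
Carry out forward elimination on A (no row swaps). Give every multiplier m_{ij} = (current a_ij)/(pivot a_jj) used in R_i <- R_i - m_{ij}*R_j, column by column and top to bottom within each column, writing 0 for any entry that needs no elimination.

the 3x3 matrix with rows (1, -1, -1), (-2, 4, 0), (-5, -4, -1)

Forward elimination:
R2 <- R2 - (-2)*R1:  [  0   2  -2 ]
R3 <- R3 - (-5)*R1:  [  0  -9  -6 ]
R3 <- R3 - (-9/2)*R2:  [   0    0  -15 ]
Multipliers (in order of application): m_{21} = -2, m_{31} = -5, m_{32} = -9/2

multipliers: -2, -5, -9/2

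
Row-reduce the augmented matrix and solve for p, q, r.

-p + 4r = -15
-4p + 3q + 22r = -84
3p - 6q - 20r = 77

Forward elimination on [A|b]:
R2 <- R2 - (4)*R1:  [   0    3    6  -24 ]
R3 <- R3 - (-3)*R1:  [  0  -6  -8  32 ]
R3 <- R3 - (-2)*R2:  [   0    0    4  -16 ]
Row echelon form:
[ -1  0  4  |  -15 ]
[  0  3  6  |  -24 ]
[  0  0  4  |  -16 ]
Back-substitution:
r = (-16) / 4 = -4
q = (-24 - (6)*(-4)) / 3 = 0
p = (-15 - (4)*(-4)) / -1 = -1

(-1, 0, -4)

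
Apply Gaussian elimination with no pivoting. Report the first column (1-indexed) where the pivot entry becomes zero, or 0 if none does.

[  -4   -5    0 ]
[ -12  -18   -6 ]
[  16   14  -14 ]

Naive forward elimination:
R2 <- R2 - (3)*R1:  [  0  -3  -6 ]
R3 <- R3 - (-4)*R1:  [   0   -6  -14 ]
R3 <- R3 - (2)*R2:  [  0   0  -2 ]
All pivots nonzero; naive elimination completes without hitting a zero pivot.

first zero-pivot column = 0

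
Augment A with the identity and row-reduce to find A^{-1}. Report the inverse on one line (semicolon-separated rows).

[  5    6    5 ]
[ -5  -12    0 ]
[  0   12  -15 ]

inverse = [6/5 1 2/5; -1/2 -1/2 -1/6; -2/5 -2/5 -1/5]

Gauss-Jordan on [A | I]:
R1 <- (1/5)*R1:  [   1  6/5    1  |  1/5    0    0 ]
R2 <- R2 - (-5)*R1:  [  0  -6   5  |   1   1   0 ]
R2 <- (1/-6)*R2:  [    0     1  -5/6  |  -1/6  -1/6     0 ]
R1 <- R1 - (6/5)*R2:  [   1    0    2  |  2/5  1/5    0 ]
R3 <- R3 - (12)*R2:  [  0   0  -5  |   2   2   1 ]
R3 <- (1/-5)*R3:  [    0     0     1  |  -2/5  -2/5  -1/5 ]
R1 <- R1 - (2)*R3:  [   1    0    0  |  6/5    1  2/5 ]
R2 <- R2 - (-5/6)*R3:  [    0     1     0  |  -1/2  -1/2  -1/6 ]
Right block of [I | A^{-1}] is the inverse:
[  6/5     1   2/5 ]
[ -1/2  -1/2  -1/6 ]
[ -2/5  -2/5  -1/5 ]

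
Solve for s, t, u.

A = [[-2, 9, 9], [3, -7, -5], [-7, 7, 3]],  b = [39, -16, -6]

(3, 0, 5)

Forward elimination on [A|b]:
R2 <- R2 - (-3/2)*R1:  [    0  13/2  17/2  85/2 ]
R3 <- R3 - (7/2)*R1:  [      0   -49/2   -57/2  -285/2 ]
R3 <- R3 - (-49/13)*R2:  [      0       0   46/13  230/13 ]
Row echelon form:
[ -2     9      9  |      39 ]
[  0  13/2   17/2  |    85/2 ]
[  0     0  46/13  |  230/13 ]
Back-substitution:
u = (230/13) / (46/13) = 5
t = (85/2 - (17/2)*(5)) / (13/2) = 0
s = (39 - (9)*(0) - (9)*(5)) / -2 = 3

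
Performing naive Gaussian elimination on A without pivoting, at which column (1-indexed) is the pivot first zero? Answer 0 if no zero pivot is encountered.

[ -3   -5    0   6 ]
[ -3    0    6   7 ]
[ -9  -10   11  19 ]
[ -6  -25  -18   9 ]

Naive forward elimination:
R2 <- R2 - (1)*R1:  [ 0  5  6  1 ]
R3 <- R3 - (3)*R1:  [  0   5  11   1 ]
R4 <- R4 - (2)*R1:  [   0  -15  -18   -3 ]
R3 <- R3 - (1)*R2:  [ 0  0  5  0 ]
R4 <- R4 - (-3)*R2:  [ 0  0  0  0 ]
Matrix at this point:
[ -3  -5  0  6 ]
[  0   5  6  1 ]
[  0   0  5  0 ]
[  0   0  0  0 ]
Pivot entry (4,4) in the last row is zero and there are no rows below to swap with -> zero pivot in column 4 (A is singular).

first zero-pivot column = 4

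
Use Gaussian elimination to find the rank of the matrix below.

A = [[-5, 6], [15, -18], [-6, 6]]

rank(A) = 2

Row reduction:
R2 <- R2 - (-3)*R1:  [ 0  0 ]
R3 <- R3 - (6/5)*R1:  [    0  -6/5 ]
R2 <-> R3   (pivot in column 2 was zero)
[ -5     6 ]
[  0  -6/5 ]
[  0     0 ]
Row echelon form:
[ -5     6 ]
[  0  -6/5 ]
[  0     0 ]
Nonzero rows / pivot columns: 2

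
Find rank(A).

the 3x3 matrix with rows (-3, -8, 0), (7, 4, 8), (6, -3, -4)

Row reduction:
R2 <- R2 - (-7/3)*R1:  [     0  -44/3      8 ]
R3 <- R3 - (-2)*R1:  [   0  -19   -4 ]
R3 <- R3 - (57/44)*R2:  [       0        0  -158/11 ]
Row echelon form:
[ -3     -8        0 ]
[  0  -44/3        8 ]
[  0      0  -158/11 ]
Nonzero rows / pivot columns: 3

rank(A) = 3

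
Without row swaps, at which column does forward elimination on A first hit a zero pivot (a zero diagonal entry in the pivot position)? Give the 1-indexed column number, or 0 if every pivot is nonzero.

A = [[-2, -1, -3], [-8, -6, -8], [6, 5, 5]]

Naive forward elimination:
R2 <- R2 - (4)*R1:  [  0  -2   4 ]
R3 <- R3 - (-3)*R1:  [  0   2  -4 ]
R3 <- R3 - (-1)*R2:  [ 0  0  0 ]
Matrix at this point:
[ -2  -1  -3 ]
[  0  -2   4 ]
[  0   0   0 ]
Pivot entry (3,3) in the last row is zero and there are no rows below to swap with -> zero pivot in column 3 (A is singular).

first zero-pivot column = 3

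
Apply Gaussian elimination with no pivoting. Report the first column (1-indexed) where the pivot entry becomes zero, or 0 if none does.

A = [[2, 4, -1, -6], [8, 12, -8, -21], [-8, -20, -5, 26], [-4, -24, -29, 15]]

Naive forward elimination:
R2 <- R2 - (4)*R1:  [  0  -4  -4   3 ]
R3 <- R3 - (-4)*R1:  [  0  -4  -9   2 ]
R4 <- R4 - (-2)*R1:  [   0  -16  -31    3 ]
R3 <- R3 - (1)*R2:  [  0   0  -5  -1 ]
R4 <- R4 - (4)*R2:  [   0    0  -15   -9 ]
R4 <- R4 - (3)*R3:  [  0   0   0  -6 ]
All pivots nonzero; naive elimination completes without hitting a zero pivot.

first zero-pivot column = 0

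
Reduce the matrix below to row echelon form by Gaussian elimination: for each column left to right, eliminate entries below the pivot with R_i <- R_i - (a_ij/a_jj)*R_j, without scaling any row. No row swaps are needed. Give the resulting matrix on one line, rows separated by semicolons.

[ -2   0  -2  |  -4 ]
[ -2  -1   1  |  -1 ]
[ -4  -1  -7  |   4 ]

Forward elimination:
R2 <- R2 - (1)*R1:  [  0  -1   3   3 ]
R3 <- R3 - (2)*R1:  [  0  -1  -3  12 ]
R3 <- R3 - (1)*R2:  [  0   0  -6   9 ]
Row echelon form:
[ -2   0  -2  |  -4 ]
[  0  -1   3  |   3 ]
[  0   0  -6  |   9 ]

REF = [-2 0 -2 -4; 0 -1 3 3; 0 0 -6 9]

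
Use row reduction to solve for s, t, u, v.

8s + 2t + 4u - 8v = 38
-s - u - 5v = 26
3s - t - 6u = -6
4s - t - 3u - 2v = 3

Forward elimination on [A|b]:
R2 <- R2 - (-1/8)*R1:  [     0    1/4   -1/2     -6  123/4 ]
R3 <- R3 - (3/8)*R1:  [     0   -7/4  -15/2      3  -81/4 ]
R4 <- R4 - (1/2)*R1:  [   0   -2   -5    2  -16 ]
R3 <- R3 - (-7)*R2:  [   0    0  -11  -39  195 ]
R4 <- R4 - (-8)*R2:  [   0    0   -9  -46  230 ]
R4 <- R4 - (9/11)*R3:  [       0        0        0  -155/11   775/11 ]
Row echelon form:
[ 8    2     4       -8  |      38 ]
[ 0  1/4  -1/2       -6  |   123/4 ]
[ 0    0   -11      -39  |     195 ]
[ 0    0     0  -155/11  |  775/11 ]
Back-substitution:
v = (775/11) / (-155/11) = -5
u = (195 - (-39)*(-5)) / -11 = 0
t = (123/4 - (-1/2)*(0) - (-6)*(-5)) / (1/4) = 3
s = (38 - (2)*(3) - (4)*(0) - (-8)*(-5)) / 8 = -1

(-1, 3, 0, -5)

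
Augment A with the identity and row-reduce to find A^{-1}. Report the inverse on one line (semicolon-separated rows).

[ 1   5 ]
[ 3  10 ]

inverse = [-2 1; 3/5 -1/5]

Gauss-Jordan on [A | I]:
R2 <- R2 - (3)*R1:  [  0  -5  |  -3   1 ]
R2 <- (1/-5)*R2:  [    0     1  |   3/5  -1/5 ]
R1 <- R1 - (5)*R2:  [  1   0  |  -2   1 ]
Right block of [I | A^{-1}] is the inverse:
[  -2     1 ]
[ 3/5  -1/5 ]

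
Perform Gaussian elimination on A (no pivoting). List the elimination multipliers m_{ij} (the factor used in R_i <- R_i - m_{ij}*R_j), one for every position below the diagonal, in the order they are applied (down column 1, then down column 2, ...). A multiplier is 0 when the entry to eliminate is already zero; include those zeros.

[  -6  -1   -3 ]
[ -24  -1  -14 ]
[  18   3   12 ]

multipliers: 4, -3, 0

Forward elimination:
R2 <- R2 - (4)*R1:  [  0   3  -2 ]
R3 <- R3 - (-3)*R1:  [ 0  0  3 ]
R3: entry in column 2 is already 0 -> m_{32} = 0 (no row operation needed)
Multipliers (in order of application): m_{21} = 4, m_{31} = -3, m_{32} = 0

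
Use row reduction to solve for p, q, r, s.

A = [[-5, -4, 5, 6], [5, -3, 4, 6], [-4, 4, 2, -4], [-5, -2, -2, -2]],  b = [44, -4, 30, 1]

(-5, 5, 3, 4)

Forward elimination on [A|b]:
R2 <- R2 - (-1)*R1:  [  0  -7   9  12  40 ]
R3 <- R3 - (4/5)*R1:  [     0   36/5     -2  -44/5  -26/5 ]
R4 <- R4 - (1)*R1:  [   0    2   -7   -8  -43 ]
R3 <- R3 - (-36/35)*R2:  [       0        0   254/35   124/35  1258/35 ]
R4 <- R4 - (-2/7)*R2:  [      0       0   -31/7   -32/7  -221/7 ]
R4 <- R4 - (-155/254)*R3:  [         0          0          0   -306/127  -1224/127 ]
Row echelon form:
[ -5  -4       5         6  |         44 ]
[  0  -7       9        12  |         40 ]
[  0   0  254/35    124/35  |    1258/35 ]
[  0   0       0  -306/127  |  -1224/127 ]
Back-substitution:
s = (-1224/127) / (-306/127) = 4
r = (1258/35 - (124/35)*(4)) / (254/35) = 3
q = (40 - (9)*(3) - (12)*(4)) / -7 = 5
p = (44 - (-4)*(5) - (5)*(3) - (6)*(4)) / -5 = -5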